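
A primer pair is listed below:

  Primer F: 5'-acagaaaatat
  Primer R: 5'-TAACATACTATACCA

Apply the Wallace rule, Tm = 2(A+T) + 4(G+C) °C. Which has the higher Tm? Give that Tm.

Primer R, 38°C

Primer F: A+T=9, G+C=2 → Tm = 2(9)+4(2) = 26°C
Primer R: A+T=11, G+C=4 → Tm = 2(11)+4(4) = 38°C
26°C vs 38°C → primer R is higher.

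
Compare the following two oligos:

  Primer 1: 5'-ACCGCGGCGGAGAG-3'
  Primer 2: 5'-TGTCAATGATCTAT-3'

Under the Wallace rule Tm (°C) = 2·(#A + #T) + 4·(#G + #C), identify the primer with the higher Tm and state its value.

Primer 1: A+T=3, G+C=11 → Tm = 2(3)+4(11) = 50°C
Primer 2: A+T=10, G+C=4 → Tm = 2(10)+4(4) = 36°C
50°C vs 36°C → primer 1 is higher.

Primer 1, 50°C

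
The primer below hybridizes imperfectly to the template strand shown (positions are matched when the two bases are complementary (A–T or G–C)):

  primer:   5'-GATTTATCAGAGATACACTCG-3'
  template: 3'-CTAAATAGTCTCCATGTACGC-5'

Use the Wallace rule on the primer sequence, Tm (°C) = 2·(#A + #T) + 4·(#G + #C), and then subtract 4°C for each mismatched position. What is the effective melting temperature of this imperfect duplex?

46°C

Primer base counts: A=7, T=6, G=4, C=4 → A+T=13, G+C=8
Perfect-match Tm = 2(13) + 4(8) = 26 + 32 = 58°C
Mismatches (positions where the bases are not complementary): 3 (at positions 13, 18, 19)
Effective Tm = 58 − 3×4 = 58 − 12 = 46°C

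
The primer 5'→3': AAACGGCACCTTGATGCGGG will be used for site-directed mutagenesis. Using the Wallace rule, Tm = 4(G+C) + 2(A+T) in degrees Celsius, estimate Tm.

64°C

Counting bases: G=7, A=5, C=5, T=3
AT pairs contribute 8, GC pairs contribute 12.
Tm = 2×8 + 4×12 = 64°C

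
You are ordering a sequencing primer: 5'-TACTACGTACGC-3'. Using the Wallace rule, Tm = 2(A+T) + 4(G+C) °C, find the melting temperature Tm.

A=3, G=2, C=4, T=3
So N_AT = 6 and N_GC = 6.
Tm = 4·6 + 2·6 = 24 + 12 = 36°C

36°C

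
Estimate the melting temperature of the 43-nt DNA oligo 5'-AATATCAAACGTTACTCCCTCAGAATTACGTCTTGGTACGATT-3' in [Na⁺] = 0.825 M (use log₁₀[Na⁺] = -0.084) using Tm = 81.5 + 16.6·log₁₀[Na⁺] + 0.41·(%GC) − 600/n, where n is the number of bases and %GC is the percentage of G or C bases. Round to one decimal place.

81.4°C

Length n = 43. Base counts: T=14, G=6, A=13, C=10
G+C = 16, so %GC = 16/43 × 100 = 37.209%
Salt term: 16.6 × (-0.084) = -1.394
GC term: 0.41 × 37.209 = 15.256; length term: −600/43 = −13.953
Tm = 81.5 + (-1.394) + 15.256 − 13.953 = 81.409 → 81.4°C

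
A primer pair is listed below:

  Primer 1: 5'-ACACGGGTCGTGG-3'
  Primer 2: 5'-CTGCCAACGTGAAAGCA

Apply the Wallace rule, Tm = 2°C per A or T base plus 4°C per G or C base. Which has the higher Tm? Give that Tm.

Primer 2, 52°C

Primer 1: A+T=4, G+C=9 → Tm = 2(4)+4(9) = 44°C
Primer 2: A+T=8, G+C=9 → Tm = 2(8)+4(9) = 52°C
44°C vs 52°C → primer 2 is higher.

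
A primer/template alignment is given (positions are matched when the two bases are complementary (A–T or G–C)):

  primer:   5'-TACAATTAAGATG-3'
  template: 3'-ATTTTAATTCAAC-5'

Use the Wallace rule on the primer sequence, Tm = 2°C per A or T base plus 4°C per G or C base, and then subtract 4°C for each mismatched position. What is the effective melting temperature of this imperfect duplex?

24°C

Primer base counts: A=6, T=4, G=2, C=1 → A+T=10, G+C=3
Perfect-match Tm = 2(10) + 4(3) = 20 + 12 = 32°C
Mismatches (positions where the bases are not complementary): 2 (at positions 3, 11)
Effective Tm = 32 − 2×4 = 32 − 8 = 24°C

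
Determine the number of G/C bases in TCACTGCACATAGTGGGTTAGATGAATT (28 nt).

Counting bases: T=9, A=8, C=4, G=7
Total G or C: 7 + 4 = 11

11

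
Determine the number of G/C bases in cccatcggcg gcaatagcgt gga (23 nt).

15

Scanning the sequence gives C=7, T=3, G=8, A=5.
G+C = 8 + 7 = 15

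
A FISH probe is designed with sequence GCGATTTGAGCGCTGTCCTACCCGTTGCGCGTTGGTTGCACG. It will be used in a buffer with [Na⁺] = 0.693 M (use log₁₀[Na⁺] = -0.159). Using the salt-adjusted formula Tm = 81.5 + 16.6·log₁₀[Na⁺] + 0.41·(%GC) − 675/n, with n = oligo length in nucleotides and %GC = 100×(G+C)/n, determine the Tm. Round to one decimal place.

88.2°C

Length n = 42. Scanning the sequence gives C=12, A=4, T=12, G=14.
G+C = 26, so %GC = 26/42 × 100 = 61.905%
Salt term: 16.6 × (-0.159) = -2.639
GC term: 0.41 × 61.905 = 25.381; length term: −675/42 = −16.071
Tm = 81.5 + (-2.639) + 25.381 − 16.071 = 88.171 → 88.2°C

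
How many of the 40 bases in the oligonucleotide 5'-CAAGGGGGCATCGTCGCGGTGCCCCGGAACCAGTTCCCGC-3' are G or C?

Base counts: T=5, C=15, A=6, G=14
Total G or C: 14 + 15 = 29

29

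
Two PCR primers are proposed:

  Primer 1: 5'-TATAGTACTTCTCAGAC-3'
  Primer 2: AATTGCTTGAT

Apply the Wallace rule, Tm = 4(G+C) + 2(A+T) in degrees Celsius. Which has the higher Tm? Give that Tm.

Primer 1: A+T=11, G+C=6 → Tm = 2(11)+4(6) = 46°C
Primer 2: A+T=8, G+C=3 → Tm = 2(8)+4(3) = 28°C
46°C vs 28°C → primer 1 is higher.

Primer 1, 46°C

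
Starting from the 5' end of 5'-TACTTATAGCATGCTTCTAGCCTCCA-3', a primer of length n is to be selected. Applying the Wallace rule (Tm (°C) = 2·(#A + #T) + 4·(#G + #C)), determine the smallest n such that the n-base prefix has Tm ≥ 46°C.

First 16 bases: TACTTATAGCATGCTT → Tm = 42°C (< 46°C)
First 17 bases: TACTTATAGCATGCTTC → Tm = 46°C (≥ 46°C)
Since every base adds ≥2°C, Tm only increases with n, so the threshold is first crossed at n = 17.

n = 17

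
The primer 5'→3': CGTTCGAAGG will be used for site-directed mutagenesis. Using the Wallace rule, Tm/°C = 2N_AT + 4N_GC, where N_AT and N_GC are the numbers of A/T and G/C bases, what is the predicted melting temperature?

Base counts: G=4, T=2, A=2, C=2
AT pairs contribute 4, GC pairs contribute 6.
Tm = 4·6 + 2·4 = 24 + 8 = 32°C

32°C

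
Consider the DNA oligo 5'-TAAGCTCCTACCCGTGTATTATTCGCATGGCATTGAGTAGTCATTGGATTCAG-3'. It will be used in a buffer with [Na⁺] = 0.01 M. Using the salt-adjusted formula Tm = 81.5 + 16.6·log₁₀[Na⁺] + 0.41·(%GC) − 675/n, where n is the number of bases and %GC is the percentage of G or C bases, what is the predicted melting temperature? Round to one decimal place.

Length n = 53. Base counts: A=12, T=18, C=11, G=12
G+C = 23, so %GC = 23/53 × 100 = 43.396%
Salt term: 16.6 × (-2) = -33.2
GC term: 0.41 × 43.396 = 17.792; length term: −675/53 = −12.736
Tm = 81.5 + (-33.2) + 17.792 − 12.736 = 53.356 → 53.4°C

53.4°C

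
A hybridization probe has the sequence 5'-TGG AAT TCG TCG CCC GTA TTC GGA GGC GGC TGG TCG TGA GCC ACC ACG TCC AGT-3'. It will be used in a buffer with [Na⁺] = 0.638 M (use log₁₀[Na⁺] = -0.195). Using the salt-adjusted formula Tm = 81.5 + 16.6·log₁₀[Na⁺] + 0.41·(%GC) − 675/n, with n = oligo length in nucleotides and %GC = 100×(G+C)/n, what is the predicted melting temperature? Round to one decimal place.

Length n = 54. Counting bases: G=18, T=12, C=16, A=8
G+C = 34, so %GC = 34/54 × 100 = 62.963%
Salt term: 16.6 × (-0.195) = -3.237
GC term: 0.41 × 62.963 = 25.815; length term: −675/54 = −12.5
Tm = 81.5 + (-3.237) + 25.815 − 12.5 = 91.578 → 91.6°C

91.6°C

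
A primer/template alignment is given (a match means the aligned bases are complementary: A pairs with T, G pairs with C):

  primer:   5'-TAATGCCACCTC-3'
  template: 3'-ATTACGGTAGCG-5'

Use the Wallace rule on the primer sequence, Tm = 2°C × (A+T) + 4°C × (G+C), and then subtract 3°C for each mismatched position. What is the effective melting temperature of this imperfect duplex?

30°C

Primer base counts: A=3, T=3, G=1, C=5 → A+T=6, G+C=6
Perfect-match Tm = 2(6) + 4(6) = 12 + 24 = 36°C
Mismatches (positions where the bases are not complementary): 2 (at positions 9, 11)
Effective Tm = 36 − 2×3 = 36 − 6 = 30°C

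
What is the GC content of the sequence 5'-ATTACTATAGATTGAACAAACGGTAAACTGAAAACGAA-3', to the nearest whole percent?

29%

Scanning the sequence gives C=5, A=19, G=6, T=8.
G+C = 6 + 5 = 11 out of 38 bases
%GC = 11/38 × 100 = 28.95% ≈ 29%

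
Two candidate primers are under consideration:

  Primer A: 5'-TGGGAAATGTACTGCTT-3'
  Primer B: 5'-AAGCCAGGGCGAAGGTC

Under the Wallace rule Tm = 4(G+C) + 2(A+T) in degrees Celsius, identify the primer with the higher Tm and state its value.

Primer A: A+T=10, G+C=7 → Tm = 2(10)+4(7) = 48°C
Primer B: A+T=6, G+C=11 → Tm = 2(6)+4(11) = 56°C
48°C vs 56°C → primer B is higher.

Primer B, 56°C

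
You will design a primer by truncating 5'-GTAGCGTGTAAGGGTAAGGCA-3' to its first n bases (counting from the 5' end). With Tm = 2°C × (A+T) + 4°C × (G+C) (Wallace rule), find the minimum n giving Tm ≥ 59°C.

First 19 bases: GTAGCGTGTAAGGGTAAGG → Tm = 58°C (< 59°C)
First 20 bases: GTAGCGTGTAAGGGTAAGGC → Tm = 62°C (≥ 59°C)
Since every base adds ≥2°C, Tm only increases with n, so the threshold is first crossed at n = 20.

n = 20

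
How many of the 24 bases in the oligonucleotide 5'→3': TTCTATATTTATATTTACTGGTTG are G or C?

C=2, G=3, T=14, A=5
G+C = 3 + 2 = 5

5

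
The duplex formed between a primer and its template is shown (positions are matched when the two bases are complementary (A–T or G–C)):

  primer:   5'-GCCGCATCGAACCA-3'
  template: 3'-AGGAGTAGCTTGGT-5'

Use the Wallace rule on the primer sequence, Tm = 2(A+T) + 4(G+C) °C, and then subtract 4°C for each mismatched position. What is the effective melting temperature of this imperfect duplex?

Primer base counts: A=4, T=1, G=3, C=6 → A+T=5, G+C=9
Perfect-match Tm = 2(5) + 4(9) = 10 + 36 = 46°C
Mismatches (positions where the bases are not complementary): 2 (at positions 1, 4)
Effective Tm = 46 − 2×4 = 46 − 8 = 38°C

38°C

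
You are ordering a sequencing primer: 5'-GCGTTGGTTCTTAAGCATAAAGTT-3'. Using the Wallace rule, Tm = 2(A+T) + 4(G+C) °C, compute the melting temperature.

Base counts: A=6, C=3, T=9, G=6
A+T = 15, G+C = 9
Tm = 4·9 + 2·15 = 36 + 30 = 66°C

66°C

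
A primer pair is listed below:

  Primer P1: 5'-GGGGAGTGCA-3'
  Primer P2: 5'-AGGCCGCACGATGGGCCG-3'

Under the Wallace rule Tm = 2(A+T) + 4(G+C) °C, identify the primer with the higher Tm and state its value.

Primer P1: A+T=3, G+C=7 → Tm = 2(3)+4(7) = 34°C
Primer P2: A+T=4, G+C=14 → Tm = 2(4)+4(14) = 64°C
34°C vs 64°C → primer P2 is higher.

Primer P2, 64°C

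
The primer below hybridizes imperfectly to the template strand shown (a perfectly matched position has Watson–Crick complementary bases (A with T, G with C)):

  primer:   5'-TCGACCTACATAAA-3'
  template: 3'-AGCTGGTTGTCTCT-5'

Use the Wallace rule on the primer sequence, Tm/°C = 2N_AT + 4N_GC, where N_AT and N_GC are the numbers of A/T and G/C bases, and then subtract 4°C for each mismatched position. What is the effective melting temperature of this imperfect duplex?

26°C

Primer base counts: A=6, T=3, G=1, C=4 → A+T=9, G+C=5
Perfect-match Tm = 2(9) + 4(5) = 18 + 20 = 38°C
Mismatches (positions where the bases are not complementary): 3 (at positions 7, 11, 13)
Effective Tm = 38 − 3×4 = 38 − 12 = 26°C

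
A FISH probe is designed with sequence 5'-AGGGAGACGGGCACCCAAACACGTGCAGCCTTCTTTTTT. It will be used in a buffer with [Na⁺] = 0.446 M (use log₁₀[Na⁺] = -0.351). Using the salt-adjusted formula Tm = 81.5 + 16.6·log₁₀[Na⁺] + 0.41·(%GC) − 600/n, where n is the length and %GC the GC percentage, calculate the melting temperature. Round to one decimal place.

82.4°C

Length n = 39. T=9, C=11, G=10, A=9
G+C = 21, so %GC = 21/39 × 100 = 53.846%
Salt term: 16.6 × (-0.351) = -5.827
GC term: 0.41 × 53.846 = 22.077; length term: −600/39 = −15.385
Tm = 81.5 + (-5.827) + 22.077 − 15.385 = 82.365 → 82.4°C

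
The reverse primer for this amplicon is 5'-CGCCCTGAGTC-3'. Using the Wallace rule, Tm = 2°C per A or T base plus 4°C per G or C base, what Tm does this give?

Counting bases: T=2, C=5, A=1, G=3
AT pairs contribute 3, GC pairs contribute 8.
Tm = 4·8 + 2·3 = 32 + 6 = 38°C

38°C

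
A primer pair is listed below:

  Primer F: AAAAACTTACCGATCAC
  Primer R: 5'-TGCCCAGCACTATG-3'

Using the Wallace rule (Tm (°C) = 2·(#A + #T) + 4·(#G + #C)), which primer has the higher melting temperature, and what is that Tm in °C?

Primer F: A+T=11, G+C=6 → Tm = 2(11)+4(6) = 46°C
Primer R: A+T=6, G+C=8 → Tm = 2(6)+4(8) = 44°C
46°C vs 44°C → primer F is higher.

Primer F, 46°C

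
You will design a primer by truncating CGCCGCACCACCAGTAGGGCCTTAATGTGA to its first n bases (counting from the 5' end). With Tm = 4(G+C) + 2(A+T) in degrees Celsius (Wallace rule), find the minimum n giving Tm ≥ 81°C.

n = 25

First 24 bases: CGCCGCACCACCAGTAGGGCCTTA → Tm = 80°C (< 81°C)
First 25 bases: CGCCGCACCACCAGTAGGGCCTTAA → Tm = 82°C (≥ 81°C)
Since every base adds ≥2°C, Tm only increases with n, so the threshold is first crossed at n = 25.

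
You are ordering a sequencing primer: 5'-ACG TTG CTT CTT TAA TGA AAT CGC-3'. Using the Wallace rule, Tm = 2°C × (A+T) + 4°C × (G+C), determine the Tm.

66°C

Scanning the sequence gives A=6, G=4, T=9, C=5.
AT pairs contribute 15, GC pairs contribute 9.
Tm = 2×15 + 4×9 = 66°C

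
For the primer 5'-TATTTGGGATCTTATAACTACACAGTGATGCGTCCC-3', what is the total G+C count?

Base counts: G=7, C=8, T=12, A=9
Total G or C: 7 + 8 = 15

15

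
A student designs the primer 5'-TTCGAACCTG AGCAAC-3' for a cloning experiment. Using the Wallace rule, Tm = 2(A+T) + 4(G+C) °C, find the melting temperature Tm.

48°C

C=5, G=3, T=3, A=5
A+T = 8, G+C = 8
Tm = 2×8 + 4×8 = 48°C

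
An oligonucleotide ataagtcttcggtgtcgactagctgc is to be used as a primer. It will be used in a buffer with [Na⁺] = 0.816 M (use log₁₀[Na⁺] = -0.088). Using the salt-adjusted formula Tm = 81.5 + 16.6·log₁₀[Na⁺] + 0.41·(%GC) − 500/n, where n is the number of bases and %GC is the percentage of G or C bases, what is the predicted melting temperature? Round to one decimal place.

Length n = 26. Counting bases: A=5, T=8, G=7, C=6
G+C = 13, so %GC = 13/26 × 100 = 50%
Salt term: 16.6 × (-0.088) = -1.461
GC term: 0.41 × 50 = 20.5; length term: −500/26 = −19.231
Tm = 81.5 + (-1.461) + 20.5 − 19.231 = 81.308 → 81.3°C

81.3°C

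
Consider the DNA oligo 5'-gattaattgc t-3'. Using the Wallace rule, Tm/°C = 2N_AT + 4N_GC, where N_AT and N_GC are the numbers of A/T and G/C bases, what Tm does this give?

28°C

Base counts: T=5, A=3, G=2, C=1
A+T = 8, G+C = 3
Tm = 4·3 + 2·8 = 12 + 16 = 28°C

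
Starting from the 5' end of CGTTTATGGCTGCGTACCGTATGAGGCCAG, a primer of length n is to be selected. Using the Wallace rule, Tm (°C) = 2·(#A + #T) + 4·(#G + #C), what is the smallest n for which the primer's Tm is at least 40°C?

n = 13

First 12 bases: CGTTTATGGCTG → Tm = 36°C (< 40°C)
First 13 bases: CGTTTATGGCTGC → Tm = 40°C (≥ 40°C)
Since every base adds ≥2°C, Tm only increases with n, so the threshold is first crossed at n = 13.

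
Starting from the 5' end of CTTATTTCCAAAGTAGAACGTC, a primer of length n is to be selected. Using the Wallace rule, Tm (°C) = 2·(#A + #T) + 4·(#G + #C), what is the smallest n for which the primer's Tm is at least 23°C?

n = 9

First 8 bases: CTTATTTC → Tm = 20°C (< 23°C)
First 9 bases: CTTATTTCC → Tm = 24°C (≥ 23°C)
Each additional base adds 2°C (A/T) or 4°C (G/C), so Tm is non-decreasing in n; n = 9 is the first length to reach 23°C.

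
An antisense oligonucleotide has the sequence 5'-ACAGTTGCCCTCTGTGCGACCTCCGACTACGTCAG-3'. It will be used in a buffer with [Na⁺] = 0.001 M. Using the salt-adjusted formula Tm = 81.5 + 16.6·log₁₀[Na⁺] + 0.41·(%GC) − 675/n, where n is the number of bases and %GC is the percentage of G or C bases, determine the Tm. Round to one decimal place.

Length n = 35. C=13, G=8, T=8, A=6
G+C = 21, so %GC = 21/35 × 100 = 60%
Salt term: 16.6 × (-3) = -49.8
GC term: 0.41 × 60 = 24.6; length term: −675/35 = −19.286
Tm = 81.5 + (-49.8) + 24.6 − 19.286 = 37.014 → 37.0°C

37.0°C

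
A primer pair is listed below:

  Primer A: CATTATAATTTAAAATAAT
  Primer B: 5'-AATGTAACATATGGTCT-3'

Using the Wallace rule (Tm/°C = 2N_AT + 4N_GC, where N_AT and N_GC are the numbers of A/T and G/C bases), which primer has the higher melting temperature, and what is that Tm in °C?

Primer B, 44°C

Primer A: A+T=18, G+C=1 → Tm = 2(18)+4(1) = 40°C
Primer B: A+T=12, G+C=5 → Tm = 2(12)+4(5) = 44°C
40°C vs 44°C → primer B is higher.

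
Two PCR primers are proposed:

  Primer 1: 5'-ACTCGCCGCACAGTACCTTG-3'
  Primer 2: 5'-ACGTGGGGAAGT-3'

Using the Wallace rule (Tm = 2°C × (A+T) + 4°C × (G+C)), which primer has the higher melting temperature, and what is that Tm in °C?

Primer 1: A+T=8, G+C=12 → Tm = 2(8)+4(12) = 64°C
Primer 2: A+T=5, G+C=7 → Tm = 2(5)+4(7) = 38°C
64°C vs 38°C → primer 1 is higher.

Primer 1, 64°C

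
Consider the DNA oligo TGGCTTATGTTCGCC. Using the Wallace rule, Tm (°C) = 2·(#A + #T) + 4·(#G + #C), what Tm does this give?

Counting bases: T=6, A=1, C=4, G=4
So N_AT = 7 and N_GC = 8.
Tm = 4·8 + 2·7 = 32 + 14 = 46°C

46°C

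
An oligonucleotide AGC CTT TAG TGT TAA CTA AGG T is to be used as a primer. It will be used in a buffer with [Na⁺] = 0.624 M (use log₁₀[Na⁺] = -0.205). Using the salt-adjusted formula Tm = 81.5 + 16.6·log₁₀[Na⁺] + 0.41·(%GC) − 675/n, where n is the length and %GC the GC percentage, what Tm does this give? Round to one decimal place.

62.3°C

Length n = 22. Counting bases: G=5, T=8, C=3, A=6
G+C = 8, so %GC = 8/22 × 100 = 36.364%
Salt term: 16.6 × (-0.205) = -3.403
GC term: 0.41 × 36.364 = 14.909; length term: −675/22 = −30.682
Tm = 81.5 + (-3.403) + 14.909 − 30.682 = 62.324 → 62.3°C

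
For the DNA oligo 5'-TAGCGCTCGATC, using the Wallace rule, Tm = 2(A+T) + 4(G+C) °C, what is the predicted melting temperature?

38°C

Base counts: G=3, C=4, A=2, T=3
A+T = 5, G+C = 7
Tm = 2(5) + 4(7) = 10 + 28 = 38°C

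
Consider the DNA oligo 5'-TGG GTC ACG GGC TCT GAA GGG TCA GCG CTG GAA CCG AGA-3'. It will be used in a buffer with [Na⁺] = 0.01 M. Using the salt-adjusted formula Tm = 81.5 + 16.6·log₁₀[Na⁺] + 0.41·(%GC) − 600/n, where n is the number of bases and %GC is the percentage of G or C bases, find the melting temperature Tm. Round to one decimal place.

59.2°C

Length n = 39. Base counts: C=9, A=8, T=6, G=16
G+C = 25, so %GC = 25/39 × 100 = 64.103%
Salt term: 16.6 × (-2) = -33.2
GC term: 0.41 × 64.103 = 26.282; length term: −600/39 = −15.385
Tm = 81.5 + (-33.2) + 26.282 − 15.385 = 59.197 → 59.2°C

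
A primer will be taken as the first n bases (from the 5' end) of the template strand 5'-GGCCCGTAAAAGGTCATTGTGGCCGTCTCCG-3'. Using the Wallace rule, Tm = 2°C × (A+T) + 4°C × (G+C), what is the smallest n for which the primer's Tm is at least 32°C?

First 9 bases: GGCCCGTAA → Tm = 30°C (< 32°C)
First 10 bases: GGCCCGTAAA → Tm = 32°C (≥ 32°C)
Since every base adds ≥2°C, Tm only increases with n, so the threshold is first crossed at n = 10.

n = 10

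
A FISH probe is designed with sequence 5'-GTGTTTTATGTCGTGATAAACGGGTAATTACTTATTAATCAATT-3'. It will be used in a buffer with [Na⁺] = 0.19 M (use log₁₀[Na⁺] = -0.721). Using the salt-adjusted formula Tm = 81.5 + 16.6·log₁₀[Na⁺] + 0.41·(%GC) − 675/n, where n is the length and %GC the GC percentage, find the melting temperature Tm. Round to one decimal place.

Length n = 44. Scanning the sequence gives C=4, A=13, G=8, T=19.
G+C = 12, so %GC = 12/44 × 100 = 27.273%
Salt term: 16.6 × (-0.721) = -11.969
GC term: 0.41 × 27.273 = 11.182; length term: −675/44 = −15.341
Tm = 81.5 + (-11.969) + 11.182 − 15.341 = 65.372 → 65.4°C

65.4°C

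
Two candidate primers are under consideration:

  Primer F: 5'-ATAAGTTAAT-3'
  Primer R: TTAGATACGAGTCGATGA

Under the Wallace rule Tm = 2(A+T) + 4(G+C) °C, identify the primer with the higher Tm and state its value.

Primer F: A+T=9, G+C=1 → Tm = 2(9)+4(1) = 22°C
Primer R: A+T=11, G+C=7 → Tm = 2(11)+4(7) = 50°C
22°C vs 50°C → primer R is higher.

Primer R, 50°C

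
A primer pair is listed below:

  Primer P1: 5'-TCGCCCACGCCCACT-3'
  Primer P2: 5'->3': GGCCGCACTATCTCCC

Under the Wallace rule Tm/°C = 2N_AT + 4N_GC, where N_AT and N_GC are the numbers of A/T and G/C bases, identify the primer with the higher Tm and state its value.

Primer P2, 54°C

Primer P1: A+T=4, G+C=11 → Tm = 2(4)+4(11) = 52°C
Primer P2: A+T=5, G+C=11 → Tm = 2(5)+4(11) = 54°C
52°C vs 54°C → primer P2 is higher.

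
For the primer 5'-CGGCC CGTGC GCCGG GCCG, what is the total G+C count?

A=0, T=1, C=9, G=9
G+C = 9 + 9 = 18

18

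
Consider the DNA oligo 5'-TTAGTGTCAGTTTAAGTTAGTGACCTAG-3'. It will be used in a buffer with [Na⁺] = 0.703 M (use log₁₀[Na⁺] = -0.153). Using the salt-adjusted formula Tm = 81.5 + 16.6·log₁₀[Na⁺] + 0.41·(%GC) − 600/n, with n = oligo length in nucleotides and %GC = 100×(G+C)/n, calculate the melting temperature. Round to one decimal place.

Length n = 28. Base counts: T=11, C=3, G=7, A=7
G+C = 10, so %GC = 10/28 × 100 = 35.714%
Salt term: 16.6 × (-0.153) = -2.54
GC term: 0.41 × 35.714 = 14.643; length term: −600/28 = −21.429
Tm = 81.5 + (-2.54) + 14.643 − 21.429 = 72.174 → 72.2°C

72.2°C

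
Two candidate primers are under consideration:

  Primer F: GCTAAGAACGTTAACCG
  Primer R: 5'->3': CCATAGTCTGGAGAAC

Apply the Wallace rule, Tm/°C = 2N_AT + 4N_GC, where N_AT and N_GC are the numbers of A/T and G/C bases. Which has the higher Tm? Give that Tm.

Primer F: A+T=9, G+C=8 → Tm = 2(9)+4(8) = 50°C
Primer R: A+T=8, G+C=8 → Tm = 2(8)+4(8) = 48°C
50°C vs 48°C → primer F is higher.

Primer F, 50°C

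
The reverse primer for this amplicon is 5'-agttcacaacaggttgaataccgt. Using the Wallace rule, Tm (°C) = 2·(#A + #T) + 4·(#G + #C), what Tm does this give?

68°C

Counting bases: T=6, G=5, A=8, C=5
A+T = 14, G+C = 10
Tm = 2(14) + 4(10) = 28 + 40 = 68°C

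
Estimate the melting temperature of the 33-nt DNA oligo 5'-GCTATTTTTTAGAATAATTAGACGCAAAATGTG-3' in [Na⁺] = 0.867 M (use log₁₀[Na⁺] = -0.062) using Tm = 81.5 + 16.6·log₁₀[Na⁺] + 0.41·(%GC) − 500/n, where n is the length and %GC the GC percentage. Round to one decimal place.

76.5°C

Length n = 33. Scanning the sequence gives A=12, C=3, G=6, T=12.
G+C = 9, so %GC = 9/33 × 100 = 27.273%
Salt term: 16.6 × (-0.062) = -1.029
GC term: 0.41 × 27.273 = 11.182; length term: −500/33 = −15.152
Tm = 81.5 + (-1.029) + 11.182 − 15.152 = 76.501 → 76.5°C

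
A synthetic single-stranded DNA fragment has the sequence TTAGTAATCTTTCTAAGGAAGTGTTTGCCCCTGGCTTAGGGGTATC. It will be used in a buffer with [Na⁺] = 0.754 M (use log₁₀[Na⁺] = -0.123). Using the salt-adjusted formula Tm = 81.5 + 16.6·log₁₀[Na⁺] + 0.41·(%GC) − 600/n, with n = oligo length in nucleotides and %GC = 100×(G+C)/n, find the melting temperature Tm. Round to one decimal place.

Length n = 46. Base counts: C=8, G=12, T=17, A=9
G+C = 20, so %GC = 20/46 × 100 = 43.478%
Salt term: 16.6 × (-0.123) = -2.042
GC term: 0.41 × 43.478 = 17.826; length term: −600/46 = −13.043
Tm = 81.5 + (-2.042) + 17.826 − 13.043 = 84.241 → 84.2°C

84.2°C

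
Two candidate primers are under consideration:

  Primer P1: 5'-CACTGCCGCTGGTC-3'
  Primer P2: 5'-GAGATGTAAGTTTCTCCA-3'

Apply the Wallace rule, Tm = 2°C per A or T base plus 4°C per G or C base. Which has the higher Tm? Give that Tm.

Primer P2, 50°C

Primer P1: A+T=4, G+C=10 → Tm = 2(4)+4(10) = 48°C
Primer P2: A+T=11, G+C=7 → Tm = 2(11)+4(7) = 50°C
48°C vs 50°C → primer P2 is higher.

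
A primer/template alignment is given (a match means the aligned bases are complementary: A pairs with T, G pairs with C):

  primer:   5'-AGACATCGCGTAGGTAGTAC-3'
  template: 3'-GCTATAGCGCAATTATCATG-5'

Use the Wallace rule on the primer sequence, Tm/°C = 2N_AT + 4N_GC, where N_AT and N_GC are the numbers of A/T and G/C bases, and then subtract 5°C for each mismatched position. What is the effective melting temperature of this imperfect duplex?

35°C

Primer base counts: A=6, T=4, G=6, C=4 → A+T=10, G+C=10
Perfect-match Tm = 2(10) + 4(10) = 20 + 40 = 60°C
Mismatches (positions where the bases are not complementary): 5 (at positions 1, 4, 12, 13, 14)
Effective Tm = 60 − 5×5 = 60 − 25 = 35°C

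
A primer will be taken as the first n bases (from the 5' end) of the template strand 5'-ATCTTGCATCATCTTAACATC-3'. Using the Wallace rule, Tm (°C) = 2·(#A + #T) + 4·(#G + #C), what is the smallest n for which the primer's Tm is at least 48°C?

First 17 bases: ATCTTGCATCATCTTAA → Tm = 44°C (< 48°C)
First 18 bases: ATCTTGCATCATCTTAAC → Tm = 48°C (≥ 48°C)
Each additional base adds 2°C (A/T) or 4°C (G/C), so Tm is non-decreasing in n; n = 18 is the first length to reach 48°C.

n = 18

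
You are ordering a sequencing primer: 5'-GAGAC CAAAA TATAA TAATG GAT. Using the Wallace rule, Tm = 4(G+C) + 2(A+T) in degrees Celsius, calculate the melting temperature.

Counting bases: A=12, C=2, T=5, G=4
So N_AT = 17 and N_GC = 6.
Tm = 2(17) + 4(6) = 34 + 24 = 58°C

58°C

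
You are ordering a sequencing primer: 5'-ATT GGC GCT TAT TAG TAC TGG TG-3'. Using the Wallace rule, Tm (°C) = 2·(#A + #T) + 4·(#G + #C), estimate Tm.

66°C

Counting bases: A=4, C=3, T=9, G=7
So N_AT = 13 and N_GC = 10.
Tm = 2(13) + 4(10) = 26 + 40 = 66°C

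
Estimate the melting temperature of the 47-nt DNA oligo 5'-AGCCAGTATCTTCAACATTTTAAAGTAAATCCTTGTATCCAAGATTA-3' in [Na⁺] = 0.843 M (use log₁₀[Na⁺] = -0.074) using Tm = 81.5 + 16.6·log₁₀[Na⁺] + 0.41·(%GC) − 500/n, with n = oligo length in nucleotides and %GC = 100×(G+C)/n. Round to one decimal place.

Length n = 47. Counting bases: G=5, T=16, C=9, A=17
G+C = 14, so %GC = 14/47 × 100 = 29.787%
Salt term: 16.6 × (-0.074) = -1.228
GC term: 0.41 × 29.787 = 12.213; length term: −500/47 = −10.638
Tm = 81.5 + (-1.228) + 12.213 − 10.638 = 81.847 → 81.8°C

81.8°C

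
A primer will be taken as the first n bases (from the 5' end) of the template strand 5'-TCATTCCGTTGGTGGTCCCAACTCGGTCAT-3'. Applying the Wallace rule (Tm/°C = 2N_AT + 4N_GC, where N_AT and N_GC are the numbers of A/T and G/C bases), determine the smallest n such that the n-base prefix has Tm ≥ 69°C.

First 22 bases: TCATTCCGTTGGTGGTCCCAAC → Tm = 68°C (< 69°C)
First 23 bases: TCATTCCGTTGGTGGTCCCAACT → Tm = 70°C (≥ 69°C)
Since every base adds ≥2°C, Tm only increases with n, so the threshold is first crossed at n = 23.

n = 23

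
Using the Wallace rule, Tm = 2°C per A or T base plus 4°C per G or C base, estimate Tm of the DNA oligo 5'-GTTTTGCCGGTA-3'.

36°C

Counting bases: T=5, C=2, G=4, A=1
AT pairs contribute 6, GC pairs contribute 6.
Tm = 4·6 + 2·6 = 24 + 12 = 36°C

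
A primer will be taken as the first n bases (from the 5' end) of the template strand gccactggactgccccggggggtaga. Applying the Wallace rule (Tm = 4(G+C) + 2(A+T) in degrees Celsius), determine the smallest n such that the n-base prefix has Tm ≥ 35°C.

n = 11

First 10 bases: GCCACTGGAC → Tm = 34°C (< 35°C)
First 11 bases: GCCACTGGACT → Tm = 36°C (≥ 35°C)
Since every base adds ≥2°C, Tm only increases with n, so the threshold is first crossed at n = 11.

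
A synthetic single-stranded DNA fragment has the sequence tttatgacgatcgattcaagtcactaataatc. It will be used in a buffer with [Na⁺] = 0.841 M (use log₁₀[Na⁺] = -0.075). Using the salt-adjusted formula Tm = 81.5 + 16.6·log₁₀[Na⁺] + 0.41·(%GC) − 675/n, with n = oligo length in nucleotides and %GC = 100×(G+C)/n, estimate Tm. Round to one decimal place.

72.0°C

Length n = 32. Scanning the sequence gives A=11, T=11, C=6, G=4.
G+C = 10, so %GC = 10/32 × 100 = 31.25%
Salt term: 16.6 × (-0.075) = -1.245
GC term: 0.41 × 31.25 = 12.812; length term: −675/32 = −21.094
Tm = 81.5 + (-1.245) + 12.812 − 21.094 = 71.973 → 72.0°C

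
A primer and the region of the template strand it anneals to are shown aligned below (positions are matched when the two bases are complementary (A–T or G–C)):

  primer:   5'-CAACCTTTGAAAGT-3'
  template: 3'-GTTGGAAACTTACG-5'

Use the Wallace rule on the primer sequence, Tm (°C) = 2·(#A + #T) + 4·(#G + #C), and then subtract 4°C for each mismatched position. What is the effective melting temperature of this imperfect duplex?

30°C

Primer base counts: A=5, T=4, G=2, C=3 → A+T=9, G+C=5
Perfect-match Tm = 2(9) + 4(5) = 18 + 20 = 38°C
Mismatches (positions where the bases are not complementary): 2 (at positions 12, 14)
Effective Tm = 38 − 2×4 = 38 − 8 = 30°C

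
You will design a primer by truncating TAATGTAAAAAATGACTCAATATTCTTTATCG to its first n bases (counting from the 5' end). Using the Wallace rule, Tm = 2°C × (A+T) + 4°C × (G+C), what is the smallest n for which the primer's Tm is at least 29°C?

n = 14

First 13 bases: TAATGTAAAAAAT → Tm = 28°C (< 29°C)
First 14 bases: TAATGTAAAAAATG → Tm = 32°C (≥ 29°C)
Since every base adds ≥2°C, Tm only increases with n, so the threshold is first crossed at n = 14.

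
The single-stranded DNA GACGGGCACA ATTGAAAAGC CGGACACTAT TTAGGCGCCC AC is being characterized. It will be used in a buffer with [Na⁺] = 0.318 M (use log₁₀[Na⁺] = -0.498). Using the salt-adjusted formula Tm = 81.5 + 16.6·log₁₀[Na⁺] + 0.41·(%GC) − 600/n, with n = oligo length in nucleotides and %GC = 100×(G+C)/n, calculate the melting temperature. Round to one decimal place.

81.4°C

Length n = 42. C=12, G=11, T=6, A=13
G+C = 23, so %GC = 23/42 × 100 = 54.762%
Salt term: 16.6 × (-0.498) = -8.267
GC term: 0.41 × 54.762 = 22.452; length term: −600/42 = −14.286
Tm = 81.5 + (-8.267) + 22.452 − 14.286 = 81.399 → 81.4°C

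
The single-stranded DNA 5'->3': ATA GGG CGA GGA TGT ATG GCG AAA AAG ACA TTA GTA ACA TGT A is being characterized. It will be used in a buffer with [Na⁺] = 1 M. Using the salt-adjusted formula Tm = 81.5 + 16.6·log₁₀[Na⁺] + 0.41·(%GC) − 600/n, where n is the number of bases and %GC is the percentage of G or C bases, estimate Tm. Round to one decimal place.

83.8°C

Length n = 43. G=13, C=4, A=17, T=9
G+C = 17, so %GC = 17/43 × 100 = 39.535%
Salt term: 16.6 × (0) = 0
GC term: 0.41 × 39.535 = 16.209; length term: −600/43 = −13.953
Tm = 81.5 + (0) + 16.209 − 13.953 = 83.756 → 83.8°C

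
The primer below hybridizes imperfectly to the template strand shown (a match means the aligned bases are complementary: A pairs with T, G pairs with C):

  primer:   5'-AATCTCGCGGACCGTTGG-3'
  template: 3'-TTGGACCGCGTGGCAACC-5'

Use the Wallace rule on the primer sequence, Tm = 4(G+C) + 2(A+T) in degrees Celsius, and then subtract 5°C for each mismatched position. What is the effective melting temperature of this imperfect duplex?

Primer base counts: A=3, T=4, G=6, C=5 → A+T=7, G+C=11
Perfect-match Tm = 2(7) + 4(11) = 14 + 44 = 58°C
Mismatches (positions where the bases are not complementary): 3 (at positions 3, 6, 10)
Effective Tm = 58 − 3×5 = 58 − 15 = 43°C

43°C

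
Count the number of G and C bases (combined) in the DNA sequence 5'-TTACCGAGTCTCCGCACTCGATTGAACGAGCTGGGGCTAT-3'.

22

G=11, T=10, C=11, A=8
Total G or C: 11 + 11 = 22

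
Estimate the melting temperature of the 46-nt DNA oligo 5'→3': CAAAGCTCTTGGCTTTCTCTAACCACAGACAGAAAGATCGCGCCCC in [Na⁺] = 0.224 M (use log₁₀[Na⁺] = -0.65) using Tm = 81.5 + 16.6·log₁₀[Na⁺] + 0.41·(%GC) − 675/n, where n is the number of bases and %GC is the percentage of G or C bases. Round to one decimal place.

77.4°C

Length n = 46. Scanning the sequence gives T=9, C=16, G=8, A=13.
G+C = 24, so %GC = 24/46 × 100 = 52.174%
Salt term: 16.6 × (-0.65) = -10.79
GC term: 0.41 × 52.174 = 21.391; length term: −675/46 = −14.674
Tm = 81.5 + (-10.79) + 21.391 − 14.674 = 77.427 → 77.4°C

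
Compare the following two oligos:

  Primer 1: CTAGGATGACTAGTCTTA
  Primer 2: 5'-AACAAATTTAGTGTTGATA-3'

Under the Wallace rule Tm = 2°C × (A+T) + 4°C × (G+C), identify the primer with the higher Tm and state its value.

Primer 1, 50°C

Primer 1: A+T=11, G+C=7 → Tm = 2(11)+4(7) = 50°C
Primer 2: A+T=15, G+C=4 → Tm = 2(15)+4(4) = 46°C
50°C vs 46°C → primer 1 is higher.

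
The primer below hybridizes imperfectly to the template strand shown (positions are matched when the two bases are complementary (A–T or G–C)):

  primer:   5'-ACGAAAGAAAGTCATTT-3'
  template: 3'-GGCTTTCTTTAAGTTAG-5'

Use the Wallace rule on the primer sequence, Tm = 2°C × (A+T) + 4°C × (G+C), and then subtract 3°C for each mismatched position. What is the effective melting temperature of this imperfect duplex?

32°C

Primer base counts: A=8, T=4, G=3, C=2 → A+T=12, G+C=5
Perfect-match Tm = 2(12) + 4(5) = 24 + 20 = 44°C
Mismatches (positions where the bases are not complementary): 4 (at positions 1, 11, 15, 17)
Effective Tm = 44 − 4×3 = 44 − 12 = 32°C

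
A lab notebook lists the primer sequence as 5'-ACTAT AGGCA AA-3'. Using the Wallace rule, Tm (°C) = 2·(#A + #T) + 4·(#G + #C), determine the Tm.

32°C

C=2, A=6, T=2, G=2
A+T = 8, G+C = 4
Tm = 2(8) + 4(4) = 16 + 16 = 32°C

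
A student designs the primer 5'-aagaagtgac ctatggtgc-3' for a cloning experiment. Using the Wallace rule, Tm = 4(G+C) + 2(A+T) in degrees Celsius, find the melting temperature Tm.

A=6, C=3, T=4, G=6
AT pairs contribute 10, GC pairs contribute 9.
Tm = 2(10) + 4(9) = 20 + 36 = 56°C

56°C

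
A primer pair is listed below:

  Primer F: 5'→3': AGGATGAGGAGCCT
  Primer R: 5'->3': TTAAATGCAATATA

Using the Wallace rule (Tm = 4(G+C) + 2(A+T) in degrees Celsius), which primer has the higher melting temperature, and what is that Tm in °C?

Primer F, 44°C

Primer F: A+T=6, G+C=8 → Tm = 2(6)+4(8) = 44°C
Primer R: A+T=12, G+C=2 → Tm = 2(12)+4(2) = 32°C
44°C vs 32°C → primer F is higher.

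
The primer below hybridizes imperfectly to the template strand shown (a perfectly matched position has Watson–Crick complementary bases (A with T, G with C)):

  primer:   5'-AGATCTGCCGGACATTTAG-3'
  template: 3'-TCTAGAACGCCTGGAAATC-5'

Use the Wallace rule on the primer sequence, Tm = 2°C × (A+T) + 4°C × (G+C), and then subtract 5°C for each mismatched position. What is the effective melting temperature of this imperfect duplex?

41°C

Primer base counts: A=5, T=5, G=5, C=4 → A+T=10, G+C=9
Perfect-match Tm = 2(10) + 4(9) = 20 + 36 = 56°C
Mismatches (positions where the bases are not complementary): 3 (at positions 7, 8, 14)
Effective Tm = 56 − 3×5 = 56 − 15 = 41°C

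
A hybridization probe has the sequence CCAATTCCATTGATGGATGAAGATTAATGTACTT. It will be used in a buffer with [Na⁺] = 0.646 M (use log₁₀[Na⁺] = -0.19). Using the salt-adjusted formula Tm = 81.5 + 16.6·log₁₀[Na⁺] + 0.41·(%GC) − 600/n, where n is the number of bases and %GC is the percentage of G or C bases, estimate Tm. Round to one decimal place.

Length n = 34. C=5, G=6, A=11, T=12
G+C = 11, so %GC = 11/34 × 100 = 32.353%
Salt term: 16.6 × (-0.19) = -3.154
GC term: 0.41 × 32.353 = 13.265; length term: −600/34 = −17.647
Tm = 81.5 + (-3.154) + 13.265 − 17.647 = 73.964 → 74.0°C

74.0°C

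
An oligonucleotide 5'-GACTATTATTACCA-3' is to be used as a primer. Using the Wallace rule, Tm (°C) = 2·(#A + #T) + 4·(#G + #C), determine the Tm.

Scanning the sequence gives C=3, T=5, A=5, G=1.
AT pairs contribute 10, GC pairs contribute 4.
Tm = 4·4 + 2·10 = 16 + 20 = 36°C

36°C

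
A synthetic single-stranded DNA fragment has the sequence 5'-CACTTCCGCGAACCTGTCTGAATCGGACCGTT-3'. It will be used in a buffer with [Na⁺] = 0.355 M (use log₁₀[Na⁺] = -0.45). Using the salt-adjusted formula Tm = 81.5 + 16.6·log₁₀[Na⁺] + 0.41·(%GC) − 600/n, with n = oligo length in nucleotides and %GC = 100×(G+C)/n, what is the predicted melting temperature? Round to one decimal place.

Length n = 32. Counting bases: G=7, C=11, A=6, T=8
G+C = 18, so %GC = 18/32 × 100 = 56.25%
Salt term: 16.6 × (-0.45) = -7.47
GC term: 0.41 × 56.25 = 23.062; length term: −600/32 = −18.75
Tm = 81.5 + (-7.47) + 23.062 − 18.75 = 78.342 → 78.3°C

78.3°C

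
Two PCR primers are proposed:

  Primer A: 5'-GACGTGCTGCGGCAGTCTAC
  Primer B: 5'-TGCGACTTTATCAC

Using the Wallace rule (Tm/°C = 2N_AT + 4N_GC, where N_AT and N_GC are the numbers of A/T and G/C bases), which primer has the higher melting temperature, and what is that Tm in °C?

Primer A, 66°C

Primer A: A+T=7, G+C=13 → Tm = 2(7)+4(13) = 66°C
Primer B: A+T=8, G+C=6 → Tm = 2(8)+4(6) = 40°C
66°C vs 40°C → primer A is higher.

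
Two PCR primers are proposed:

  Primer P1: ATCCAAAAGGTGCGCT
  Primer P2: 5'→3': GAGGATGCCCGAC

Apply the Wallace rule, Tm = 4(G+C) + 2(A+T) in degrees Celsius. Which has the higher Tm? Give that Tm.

Primer P1: A+T=8, G+C=8 → Tm = 2(8)+4(8) = 48°C
Primer P2: A+T=4, G+C=9 → Tm = 2(4)+4(9) = 44°C
48°C vs 44°C → primer P1 is higher.

Primer P1, 48°C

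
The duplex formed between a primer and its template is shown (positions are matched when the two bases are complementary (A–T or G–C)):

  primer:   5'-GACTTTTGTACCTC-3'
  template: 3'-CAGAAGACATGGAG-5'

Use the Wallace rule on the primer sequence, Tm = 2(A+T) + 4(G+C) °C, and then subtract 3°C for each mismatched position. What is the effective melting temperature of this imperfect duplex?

34°C

Primer base counts: A=2, T=6, G=2, C=4 → A+T=8, G+C=6
Perfect-match Tm = 2(8) + 4(6) = 16 + 24 = 40°C
Mismatches (positions where the bases are not complementary): 2 (at positions 2, 6)
Effective Tm = 40 − 2×3 = 40 − 6 = 34°C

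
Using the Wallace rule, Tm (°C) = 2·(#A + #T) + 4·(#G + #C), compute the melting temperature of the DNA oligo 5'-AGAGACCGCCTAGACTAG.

56°C

Base counts: T=2, C=5, G=5, A=6
So N_AT = 8 and N_GC = 10.
Tm = 2(8) + 4(10) = 16 + 40 = 56°C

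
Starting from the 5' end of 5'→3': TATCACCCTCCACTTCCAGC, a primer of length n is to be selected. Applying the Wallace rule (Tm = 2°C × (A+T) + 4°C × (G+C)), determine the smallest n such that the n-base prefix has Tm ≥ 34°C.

First 10 bases: TATCACCCTC → Tm = 30°C (< 34°C)
First 11 bases: TATCACCCTCC → Tm = 34°C (≥ 34°C)
Since every base adds ≥2°C, Tm only increases with n, so the threshold is first crossed at n = 11.

n = 11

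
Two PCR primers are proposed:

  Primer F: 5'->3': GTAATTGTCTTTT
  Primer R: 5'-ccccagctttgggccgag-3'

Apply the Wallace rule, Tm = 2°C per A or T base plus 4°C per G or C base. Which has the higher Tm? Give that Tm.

Primer R, 62°C

Primer F: A+T=10, G+C=3 → Tm = 2(10)+4(3) = 32°C
Primer R: A+T=5, G+C=13 → Tm = 2(5)+4(13) = 62°C
32°C vs 62°C → primer R is higher.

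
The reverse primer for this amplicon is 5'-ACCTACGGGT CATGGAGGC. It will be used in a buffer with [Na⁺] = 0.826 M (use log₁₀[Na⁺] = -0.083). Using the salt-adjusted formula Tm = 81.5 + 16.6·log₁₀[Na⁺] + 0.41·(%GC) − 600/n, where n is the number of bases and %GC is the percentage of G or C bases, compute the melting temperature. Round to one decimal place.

74.4°C

Length n = 19. Base counts: T=3, A=4, C=5, G=7
G+C = 12, so %GC = 12/19 × 100 = 63.158%
Salt term: 16.6 × (-0.083) = -1.378
GC term: 0.41 × 63.158 = 25.895; length term: −600/19 = −31.579
Tm = 81.5 + (-1.378) + 25.895 − 31.579 = 74.438 → 74.4°C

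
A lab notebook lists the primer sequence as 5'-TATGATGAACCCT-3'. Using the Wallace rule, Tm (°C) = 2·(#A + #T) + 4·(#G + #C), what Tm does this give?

36°C

Counting bases: C=3, A=4, T=4, G=2
AT pairs contribute 8, GC pairs contribute 5.
Tm = 2×8 + 4×5 = 36°C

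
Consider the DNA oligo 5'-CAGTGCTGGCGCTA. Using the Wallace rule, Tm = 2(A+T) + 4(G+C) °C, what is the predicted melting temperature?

46°C

Counting bases: C=4, A=2, G=5, T=3
AT pairs contribute 5, GC pairs contribute 9.
Tm = 4·9 + 2·5 = 36 + 10 = 46°C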